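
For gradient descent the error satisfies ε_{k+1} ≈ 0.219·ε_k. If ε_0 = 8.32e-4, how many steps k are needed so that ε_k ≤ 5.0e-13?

14

After k steps, ε_k ≈ 8.32e-4·0.219^k.
Need 0.219^k ≤ 5.0e-13/8.32e-4 = 6.00962e-10.
k ≥ ln(6.00962e-10)/ln(0.219) = -21.2325/-1.51868 = 13.981.
Smallest integer k = 14.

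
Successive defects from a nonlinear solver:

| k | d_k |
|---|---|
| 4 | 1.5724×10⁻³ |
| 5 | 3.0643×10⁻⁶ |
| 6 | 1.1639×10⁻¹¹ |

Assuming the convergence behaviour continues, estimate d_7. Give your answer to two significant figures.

1.7e-22

First estimate the order: p ≈ ln(d_6/d_5) / ln(d_5/d_4) = ln(1.1639×10⁻¹¹/3.0643×10⁻⁶)/ln(3.0643×10⁻⁶/1.5724×10⁻³) = ln(3.79826e-06)/ln(0.0019488) ≈ 2.0000.
Then d_7 ≈ d_6·(d_6/d_5)^p = 1.1639×10⁻¹¹·(3.79826e-06)^2.0000 = 1.1639×10⁻¹¹·1.44268e-11 ≈ 1.679e-22.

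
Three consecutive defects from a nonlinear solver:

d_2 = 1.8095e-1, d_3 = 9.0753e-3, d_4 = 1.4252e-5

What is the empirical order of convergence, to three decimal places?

2.157

p ≈ ln(d_4/d_3) / ln(d_3/d_2)
  = ln(1.4252e-5/9.0753e-3) / ln(9.0753e-3/1.8095e-1)
  = ln(0.00157042) / ln(0.0501536)
  = -6.456412 / -2.992665 ≈ 2.157412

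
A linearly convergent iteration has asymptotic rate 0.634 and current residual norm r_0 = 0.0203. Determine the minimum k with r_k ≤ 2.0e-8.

31

After k steps, r_k ≈ 0.0203·0.634^k.
Need 0.634^k ≤ 2.0e-8/0.0203 = 9.85222e-07.
k ≥ ln(9.85222e-07)/ln(0.634) = -13.8304/-0.45571 = 30.349.
Smallest integer k = 31.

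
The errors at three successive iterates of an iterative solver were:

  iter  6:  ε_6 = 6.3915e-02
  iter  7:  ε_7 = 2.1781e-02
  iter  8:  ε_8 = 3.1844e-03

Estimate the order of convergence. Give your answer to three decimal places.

1.786

p ≈ ln(ε_8/ε_7) / ln(ε_7/ε_6)
  = ln(3.1844e-03/2.1781e-02) / ln(2.1781e-02/6.3915e-02)
  = ln(0.146201) / ln(0.340781)
  = -1.922773 / -1.076515 ≈ 1.786109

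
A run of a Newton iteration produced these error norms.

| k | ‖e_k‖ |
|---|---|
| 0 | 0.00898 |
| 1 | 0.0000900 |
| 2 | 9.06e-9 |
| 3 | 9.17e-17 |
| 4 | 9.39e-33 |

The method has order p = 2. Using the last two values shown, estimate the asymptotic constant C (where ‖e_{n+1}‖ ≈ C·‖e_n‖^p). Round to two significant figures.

C ≈ ‖e_4‖ / ‖e_3‖^2
  = 9.39e-33 / (9.17e-17)^2
  = 9.39e-33 / 8.40889e-33 ≈ 1.1167

1.1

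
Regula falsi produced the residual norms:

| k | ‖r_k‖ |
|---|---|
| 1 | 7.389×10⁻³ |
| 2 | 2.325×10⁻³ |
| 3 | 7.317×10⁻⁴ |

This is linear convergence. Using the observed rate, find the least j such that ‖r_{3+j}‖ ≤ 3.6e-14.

21

Rate ρ ≈ ‖r_3‖/‖r_2‖ = 7.317×10⁻⁴/2.325×10⁻³ = 0.3147.
After j more steps, ‖r_{3+j}‖ ≈ 7.317×10⁻⁴·ρ^j; need ρ^j ≤ 3.6e-14/7.317×10⁻⁴ = 4.92005e-11.
j ≥ ln(4.92005e-11)/ln(0.3147) = -23.7351/-1.15614 = 20.530.
So 21 more iterations are needed.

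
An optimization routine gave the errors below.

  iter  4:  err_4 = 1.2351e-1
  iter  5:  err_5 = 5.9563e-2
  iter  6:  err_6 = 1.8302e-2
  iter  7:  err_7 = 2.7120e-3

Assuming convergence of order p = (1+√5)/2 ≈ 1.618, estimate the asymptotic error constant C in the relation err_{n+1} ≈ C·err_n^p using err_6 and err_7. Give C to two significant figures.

C ≈ err_7 / err_6^1.618
  = 2.7120e-3 / (1.8302e-2)^1.618
  = 2.7120e-3 / 0.00154427 ≈ 1.7562

1.8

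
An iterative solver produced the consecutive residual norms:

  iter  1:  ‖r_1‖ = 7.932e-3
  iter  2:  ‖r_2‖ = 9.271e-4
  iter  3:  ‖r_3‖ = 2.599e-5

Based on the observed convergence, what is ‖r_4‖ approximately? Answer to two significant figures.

First estimate the order: p ≈ ln(‖r_3‖/‖r_2‖) / ln(‖r_2‖/‖r_1‖) = ln(2.599e-5/9.271e-4)/ln(9.271e-4/7.932e-3) = ln(0.0280337)/ln(0.116881) ≈ 1.6651.
Then ‖r_4‖ ≈ ‖r_3‖·(‖r_3‖/‖r_2‖)^p = 2.599e-5·(0.0280337)^1.6651 = 2.599e-5·0.00260155 ≈ 6.761e-08.

6.8e-8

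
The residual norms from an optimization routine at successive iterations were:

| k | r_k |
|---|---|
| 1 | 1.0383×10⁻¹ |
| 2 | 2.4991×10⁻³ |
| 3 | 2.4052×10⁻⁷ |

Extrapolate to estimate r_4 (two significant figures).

2.6e-17

First estimate the order: p ≈ ln(r_3/r_2) / ln(r_2/r_1) = ln(2.4052×10⁻⁷/2.4991×10⁻³)/ln(2.4991×10⁻³/1.0383×10⁻¹) = ln(9.62426e-05)/ln(0.0240692) ≈ 2.4816.
Then r_4 ≈ r_3·(r_3/r_2)^p = 2.4052×10⁻⁷·(9.62426e-05)^2.4816 = 2.4052×10⁻⁷·1.07727e-10 ≈ 2.591e-17.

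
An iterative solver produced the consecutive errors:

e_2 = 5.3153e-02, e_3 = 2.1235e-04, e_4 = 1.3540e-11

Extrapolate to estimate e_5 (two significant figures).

3.5e-33

First estimate the order: p ≈ ln(e_4/e_3) / ln(e_3/e_2) = ln(1.3540e-11/2.1235e-04)/ln(2.1235e-04/5.3153e-02) = ln(6.37627e-08)/ln(0.00399507) ≈ 3.0000.
Then e_5 ≈ e_4·(e_4/e_3)^p = 1.3540e-11·(6.37627e-08)^3.0000 = 1.3540e-11·2.59239e-22 ≈ 3.51e-33.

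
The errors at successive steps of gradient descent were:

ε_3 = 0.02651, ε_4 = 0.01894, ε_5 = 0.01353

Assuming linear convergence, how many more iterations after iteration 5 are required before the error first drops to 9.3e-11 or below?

Rate ρ ≈ ε_5/ε_4 = 0.01353/0.01894 = 0.7144.
After j more steps, ε_{5+j} ≈ 0.01353·ρ^j; need ρ^j ≤ 9.3e-11/0.01353 = 6.87361e-09.
j ≥ ln(6.87361e-09)/ln(0.7144) = -18.7956/-0.33631 = 55.888.
So 56 more iterations are needed.

56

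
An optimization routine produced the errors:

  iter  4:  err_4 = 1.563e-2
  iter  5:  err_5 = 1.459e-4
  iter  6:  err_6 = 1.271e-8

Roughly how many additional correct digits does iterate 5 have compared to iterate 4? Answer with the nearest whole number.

2

Digits gained ≈ log₁₀(err_4/err_5) = log₁₀(1.563e-2/1.459e-4) = log₁₀(107.128) ≈ 2.030.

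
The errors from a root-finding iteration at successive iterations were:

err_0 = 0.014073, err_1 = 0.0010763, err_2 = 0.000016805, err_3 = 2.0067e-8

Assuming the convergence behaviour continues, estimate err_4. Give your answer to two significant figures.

3.7e-13

First estimate the order: p ≈ ln(err_3/err_2) / ln(err_2/err_1) = ln(2.0067e-8/0.000016805)/ln(0.000016805/0.0010763) = ln(0.00119411)/ln(0.0156137) ≈ 1.6180.
Then err_4 ≈ err_3·(err_3/err_2)^p = 2.0067e-8·(0.00119411)^1.6180 = 2.0067e-8·1.86491e-05 ≈ 3.742e-13.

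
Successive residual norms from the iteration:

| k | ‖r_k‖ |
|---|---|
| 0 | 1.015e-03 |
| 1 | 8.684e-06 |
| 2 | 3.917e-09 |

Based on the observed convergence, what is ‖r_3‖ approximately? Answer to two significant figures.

1.5e-14

First estimate the order: p ≈ ln(‖r_2‖/‖r_1‖) / ln(‖r_1‖/‖r_0‖) = ln(3.917e-09/8.684e-06)/ln(8.684e-06/1.015e-03) = ln(0.000451059)/ln(0.00855567) ≈ 1.6181.
Then ‖r_3‖ ≈ ‖r_2‖·(‖r_2‖/‖r_1‖)^p = 3.917e-09·(0.000451059)^1.6181 = 3.917e-09·3.85669e-06 ≈ 1.511e-14.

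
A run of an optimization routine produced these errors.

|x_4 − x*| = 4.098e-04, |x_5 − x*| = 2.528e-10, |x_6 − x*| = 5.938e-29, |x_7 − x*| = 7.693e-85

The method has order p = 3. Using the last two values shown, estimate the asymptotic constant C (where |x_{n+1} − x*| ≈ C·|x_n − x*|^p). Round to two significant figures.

C ≈ |x_7 − x*| / |x_6 − x*|^3
  = 7.693e-85 / (5.938e-29)^3
  = 7.693e-85 / 2.09373e-85 ≈ 3.6743

3.7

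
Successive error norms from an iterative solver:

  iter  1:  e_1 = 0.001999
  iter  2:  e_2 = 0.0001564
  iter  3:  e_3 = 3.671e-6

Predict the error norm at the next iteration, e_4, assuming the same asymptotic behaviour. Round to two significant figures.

First estimate the order: p ≈ ln(e_3/e_2) / ln(e_2/e_1) = ln(3.671e-6/0.0001564)/ln(0.0001564/0.001999) = ln(0.0234719)/ln(0.0782391) ≈ 1.4725.
Then e_4 ≈ e_3·(e_3/e_2)^p = 3.671e-6·(0.0234719)^1.4725 = 3.671e-6·0.00398687 ≈ 1.464e-08.

1.5e-8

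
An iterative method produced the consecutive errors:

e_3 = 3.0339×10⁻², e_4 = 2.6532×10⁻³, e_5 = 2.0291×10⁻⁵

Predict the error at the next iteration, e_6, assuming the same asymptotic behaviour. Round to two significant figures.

First estimate the order: p ≈ ln(e_5/e_4) / ln(e_4/e_3) = ln(2.0291×10⁻⁵/2.6532×10⁻³)/ln(2.6532×10⁻³/3.0339×10⁻²) = ln(0.00764775)/ln(0.0874518) ≈ 2.0000.
Then e_6 ≈ e_5·(e_5/e_4)^p = 2.0291×10⁻⁵·(0.00764775)^2.0000 = 2.0291×10⁻⁵·5.84881e-05 ≈ 1.187e-09.

1.2e-9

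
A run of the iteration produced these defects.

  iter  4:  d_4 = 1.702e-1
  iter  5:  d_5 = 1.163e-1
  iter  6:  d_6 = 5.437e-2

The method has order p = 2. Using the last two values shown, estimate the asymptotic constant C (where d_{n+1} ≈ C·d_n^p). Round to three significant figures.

4.02

C ≈ d_6 / d_5^2
  = 5.437e-2 / (1.163e-1)^2
  = 5.437e-2 / 0.0135257 ≈ 4.0198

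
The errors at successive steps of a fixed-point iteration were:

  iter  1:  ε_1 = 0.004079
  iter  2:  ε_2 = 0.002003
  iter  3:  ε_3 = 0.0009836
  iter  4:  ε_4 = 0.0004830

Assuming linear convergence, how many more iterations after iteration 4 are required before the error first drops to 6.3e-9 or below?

16

Rate ρ ≈ ε_4/ε_3 = 0.0004830/0.0009836 = 0.4911.
After j more steps, ε_{4+j} ≈ 0.0004830·ρ^j; need ρ^j ≤ 6.3e-9/0.0004830 = 1.30435e-05.
j ≥ ln(1.30435e-05)/ln(0.4911) = -11.2472/-0.71111 = 15.816.
So 16 more iterations are needed.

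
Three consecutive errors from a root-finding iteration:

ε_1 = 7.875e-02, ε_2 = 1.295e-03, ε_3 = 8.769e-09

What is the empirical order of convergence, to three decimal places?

2.898

p ≈ ln(ε_3/ε_2) / ln(ε_2/ε_1)
  = ln(8.769e-09/1.295e-03) / ln(1.295e-03/7.875e-02)
  = ln(6.77143e-06) / ln(0.0164444)
  = -11.902798 / -4.107770 ≈ 2.897630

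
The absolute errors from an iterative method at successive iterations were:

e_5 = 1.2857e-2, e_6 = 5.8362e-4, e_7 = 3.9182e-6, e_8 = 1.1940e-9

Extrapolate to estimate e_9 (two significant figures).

First estimate the order: p ≈ ln(e_8/e_7) / ln(e_7/e_6) = ln(1.1940e-9/3.9182e-6)/ln(3.9182e-6/5.8362e-4) = ln(0.000304732)/ln(0.00671362) ≈ 1.6180.
Then e_9 ≈ e_8·(e_8/e_7)^p = 1.1940e-9·(0.000304732)^1.6180 = 1.1940e-9·2.04635e-06 ≈ 2.443e-15.

2.4e-15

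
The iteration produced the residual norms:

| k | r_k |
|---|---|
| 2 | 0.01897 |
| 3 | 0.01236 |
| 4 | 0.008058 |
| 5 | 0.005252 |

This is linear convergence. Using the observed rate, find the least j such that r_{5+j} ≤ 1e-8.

31

Rate ρ ≈ r_5/r_4 = 0.005252/0.008058 = 0.6518.
After j more steps, r_{5+j} ≈ 0.005252·ρ^j; need ρ^j ≤ 1e-8/0.005252 = 1.90404e-06.
j ≥ ln(1.90404e-06)/ln(0.6518) = -13.1715/-0.42802 = 30.773.
So 31 more iterations are needed.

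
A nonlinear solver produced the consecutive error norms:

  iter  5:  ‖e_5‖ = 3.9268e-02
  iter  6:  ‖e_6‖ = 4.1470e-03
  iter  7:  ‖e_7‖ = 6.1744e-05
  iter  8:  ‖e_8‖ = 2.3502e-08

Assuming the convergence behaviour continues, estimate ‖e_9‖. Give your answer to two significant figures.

9.4e-15

First estimate the order: p ≈ ln(‖e_8‖/‖e_7‖) / ln(‖e_7‖/‖e_6‖) = ln(2.3502e-08/6.1744e-05)/ln(6.1744e-05/4.1470e-03) = ln(0.000380636)/ln(0.0148888) ≈ 1.8715.
Then ‖e_9‖ ≈ ‖e_8‖·(‖e_8‖/‖e_7‖)^p = 2.3502e-08·(0.000380636)^1.8715 = 2.3502e-08·3.98496e-07 ≈ 9.365e-15.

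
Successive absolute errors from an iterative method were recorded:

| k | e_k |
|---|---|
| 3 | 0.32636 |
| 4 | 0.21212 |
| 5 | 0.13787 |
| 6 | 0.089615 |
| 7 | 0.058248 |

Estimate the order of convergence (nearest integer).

Consecutive ratios: e_7/e_6 = 0.058248/0.089615 = 0.64998, e_6/e_5 = 0.089615/0.13787 = 0.649996.
p ≈ ln(0.64998)/ln(0.649996) = -0.4308/-0.4308 ≈ 1.00.
So the convergence is linear (order 1).

1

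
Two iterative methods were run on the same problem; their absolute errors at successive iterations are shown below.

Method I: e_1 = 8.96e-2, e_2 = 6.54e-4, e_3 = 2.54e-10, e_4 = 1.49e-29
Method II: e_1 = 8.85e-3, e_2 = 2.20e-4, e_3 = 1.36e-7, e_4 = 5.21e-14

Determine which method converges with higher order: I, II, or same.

I

Method I: p ≈ ln(1.49e-29/2.54e-10)/ln(2.54e-10/6.54e-4) ≈ 3.00.
Method II: p ≈ ln(5.21e-14/1.36e-7)/ln(1.36e-7/2.20e-4) ≈ 2.00.
Method I has the higher order (≈3.0 vs ≈2.0).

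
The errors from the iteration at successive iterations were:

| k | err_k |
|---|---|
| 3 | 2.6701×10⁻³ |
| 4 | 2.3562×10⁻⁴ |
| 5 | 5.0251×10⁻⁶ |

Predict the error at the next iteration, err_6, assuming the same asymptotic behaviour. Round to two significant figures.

1.1e-8

First estimate the order: p ≈ ln(err_5/err_4) / ln(err_4/err_3) = ln(5.0251×10⁻⁶/2.3562×10⁻⁴)/ln(2.3562×10⁻⁴/2.6701×10⁻³) = ln(0.0213271)/ln(0.0882439) ≈ 1.5850.
Then err_6 ≈ err_5·(err_5/err_4)^p = 5.0251×10⁻⁶·(0.0213271)^1.5850 = 5.0251×10⁻⁶·0.00224573 ≈ 1.129e-08.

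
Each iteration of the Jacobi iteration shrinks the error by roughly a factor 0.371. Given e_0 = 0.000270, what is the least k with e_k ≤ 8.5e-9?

11

After k steps, e_k ≈ 0.000270·0.371^k.
Need 0.371^k ≤ 8.5e-9/0.000270 = 3.14815e-05.
k ≥ ln(3.14815e-05)/ln(0.371) = -10.3661/-0.99155 = 10.454.
Smallest integer k = 11.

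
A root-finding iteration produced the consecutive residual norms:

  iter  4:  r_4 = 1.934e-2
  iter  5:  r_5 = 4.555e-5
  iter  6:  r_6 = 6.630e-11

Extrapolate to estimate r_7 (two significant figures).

7.2e-24

First estimate the order: p ≈ ln(r_6/r_5) / ln(r_5/r_4) = ln(6.630e-11/4.555e-5)/ln(4.555e-5/1.934e-2) = ln(1.45554e-06)/ln(0.00235522) ≈ 2.2211.
Then r_7 ≈ r_6·(r_6/r_5)^p = 6.630e-11·(1.45554e-06)^2.2211 = 6.630e-11·1.08516e-13 ≈ 7.195e-24.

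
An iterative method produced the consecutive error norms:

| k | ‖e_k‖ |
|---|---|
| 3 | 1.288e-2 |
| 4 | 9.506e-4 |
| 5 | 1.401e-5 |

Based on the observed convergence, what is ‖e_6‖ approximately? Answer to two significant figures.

First estimate the order: p ≈ ln(‖e_5‖/‖e_4‖) / ln(‖e_4‖/‖e_3‖) = ln(1.401e-5/9.506e-4)/ln(9.506e-4/1.288e-2) = ln(0.0147381)/ln(0.0738043) ≈ 1.6181.
Then ‖e_6‖ ≈ ‖e_5‖·(‖e_5‖/‖e_4‖)^p = 1.401e-5·(0.0147381)^1.6181 = 1.401e-5·0.00108731 ≈ 1.523e-08.

1.5e-8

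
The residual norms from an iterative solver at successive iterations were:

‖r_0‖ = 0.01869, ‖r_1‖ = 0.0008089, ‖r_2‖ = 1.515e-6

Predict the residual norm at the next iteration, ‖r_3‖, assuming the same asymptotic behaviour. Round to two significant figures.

5.3e-12

First estimate the order: p ≈ ln(‖r_2‖/‖r_1‖) / ln(‖r_1‖/‖r_0‖) = ln(1.515e-6/0.0008089)/ln(0.0008089/0.01869) = ln(0.00187291)/ln(0.0432798) ≈ 2.0000.
Then ‖r_3‖ ≈ ‖r_2‖·(‖r_2‖/‖r_1‖)^p = 1.515e-6·(0.00187291)^2.0000 = 1.515e-6·3.50779e-06 ≈ 5.314e-12.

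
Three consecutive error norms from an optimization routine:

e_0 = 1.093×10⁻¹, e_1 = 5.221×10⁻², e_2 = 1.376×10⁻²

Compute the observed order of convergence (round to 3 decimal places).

p ≈ ln(e_2/e_1) / ln(e_1/e_0)
  = ln(1.376×10⁻²/5.221×10⁻²) / ln(5.221×10⁻²/1.093×10⁻¹)
  = ln(0.263551) / ln(0.477676)
  = -1.333508 / -0.738823 ≈ 1.804909

1.805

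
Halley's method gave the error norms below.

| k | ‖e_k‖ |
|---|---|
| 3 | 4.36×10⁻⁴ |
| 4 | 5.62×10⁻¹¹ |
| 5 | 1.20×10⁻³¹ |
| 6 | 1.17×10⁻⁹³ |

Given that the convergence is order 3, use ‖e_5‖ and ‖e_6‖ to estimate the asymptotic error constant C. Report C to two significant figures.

0.68

C ≈ ‖e_6‖ / ‖e_5‖^3
  = 1.17×10⁻⁹³ / (1.20×10⁻³¹)^3
  = 1.17×10⁻⁹³ / 1.728e-93 ≈ 0.67708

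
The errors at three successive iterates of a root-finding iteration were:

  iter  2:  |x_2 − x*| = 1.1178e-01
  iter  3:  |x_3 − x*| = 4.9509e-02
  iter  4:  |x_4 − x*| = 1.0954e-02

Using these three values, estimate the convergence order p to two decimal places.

p ≈ ln(|x_4 − x*|/|x_3 − x*|) / ln(|x_3 − x*|/|x_2 − x*|)
  = ln(1.0954e-02/4.9509e-02) / ln(4.9509e-02/1.1178e-01)
  = ln(0.221253) / ln(0.442915)
  = -1.50845 / -0.81438 ≈ 1.85227

1.85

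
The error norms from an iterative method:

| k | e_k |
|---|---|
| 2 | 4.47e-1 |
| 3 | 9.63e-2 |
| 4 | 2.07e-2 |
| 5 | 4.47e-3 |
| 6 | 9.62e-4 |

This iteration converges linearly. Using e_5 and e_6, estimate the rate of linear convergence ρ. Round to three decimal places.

0.215

ρ ≈ e_6/e_5 = 9.62e-4/4.47e-3 = 0.21521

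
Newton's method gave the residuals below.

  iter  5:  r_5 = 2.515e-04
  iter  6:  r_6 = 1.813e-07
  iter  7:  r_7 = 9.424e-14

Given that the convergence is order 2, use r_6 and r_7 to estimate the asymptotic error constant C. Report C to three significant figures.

C ≈ r_7 / r_6^2
  = 9.424e-14 / (1.813e-07)^2
  = 9.424e-14 / 3.28697e-14 ≈ 2.8671

2.87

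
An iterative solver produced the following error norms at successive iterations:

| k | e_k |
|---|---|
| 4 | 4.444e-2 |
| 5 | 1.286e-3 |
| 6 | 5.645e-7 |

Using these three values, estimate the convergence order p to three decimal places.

2.182

p ≈ ln(e_6/e_5) / ln(e_5/e_4)
  = ln(5.645e-7/1.286e-3) / ln(1.286e-3/4.444e-2)
  = ln(0.000438958) / ln(0.0289379)
  = -7.731107 / -3.542603 ≈ 2.182324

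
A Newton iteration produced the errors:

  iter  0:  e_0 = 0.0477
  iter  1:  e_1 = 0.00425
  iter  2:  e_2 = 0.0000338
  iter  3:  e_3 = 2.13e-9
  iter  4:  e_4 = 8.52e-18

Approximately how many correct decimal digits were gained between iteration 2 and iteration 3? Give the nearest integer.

Digits gained ≈ log₁₀(e_2/e_3) = log₁₀(0.0000338/2.13e-9) = log₁₀(15868.5) ≈ 4.201.

4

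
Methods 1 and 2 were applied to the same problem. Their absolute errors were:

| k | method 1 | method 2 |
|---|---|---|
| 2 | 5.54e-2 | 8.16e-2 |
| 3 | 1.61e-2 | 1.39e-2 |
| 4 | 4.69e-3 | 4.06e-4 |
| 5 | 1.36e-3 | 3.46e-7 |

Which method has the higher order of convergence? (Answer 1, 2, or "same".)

2

Method 1: p ≈ ln(1.36e-3/4.69e-3)/ln(4.69e-3/1.61e-2) ≈ 1.00.
Method 2: p ≈ ln(3.46e-7/4.06e-4)/ln(4.06e-4/1.39e-2) ≈ 2.00.
Method 2 has the higher order (≈2.0 vs ≈1.0).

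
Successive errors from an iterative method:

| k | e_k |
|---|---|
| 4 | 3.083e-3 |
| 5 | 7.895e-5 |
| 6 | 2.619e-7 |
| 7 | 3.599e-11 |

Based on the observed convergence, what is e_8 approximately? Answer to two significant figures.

3.5e-17

First estimate the order: p ≈ ln(e_7/e_6) / ln(e_6/e_5) = ln(3.599e-11/2.619e-7)/ln(2.619e-7/7.895e-5) = ln(0.000137419)/ln(0.00331729) ≈ 1.5577.
Then e_8 ≈ e_7·(e_7/e_6)^p = 3.599e-11·(0.000137419)^1.5577 = 3.599e-11·9.64352e-07 ≈ 3.471e-17.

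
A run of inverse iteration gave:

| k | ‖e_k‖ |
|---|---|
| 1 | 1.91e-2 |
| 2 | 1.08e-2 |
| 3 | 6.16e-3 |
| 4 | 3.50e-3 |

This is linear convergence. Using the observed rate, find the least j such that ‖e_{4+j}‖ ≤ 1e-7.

Rate ρ ≈ ‖e_4‖/‖e_3‖ = 3.50e-3/6.16e-3 = 0.5682.
After j more steps, ‖e_{4+j}‖ ≈ 3.50e-3·ρ^j; need ρ^j ≤ 1e-7/3.50e-3 = 2.85714e-05.
j ≥ ln(2.85714e-05)/ln(0.5682) = -10.4631/-0.56528 = 18.510.
So 19 more iterations are needed.

19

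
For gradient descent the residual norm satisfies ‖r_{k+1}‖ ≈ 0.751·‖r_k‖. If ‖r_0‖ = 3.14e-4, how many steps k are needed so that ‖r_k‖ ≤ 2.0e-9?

After k steps, ‖r_k‖ ≈ 3.14e-4·0.751^k.
Need 0.751^k ≤ 2.0e-9/3.14e-4 = 6.36943e-06.
k ≥ ln(6.36943e-06)/ln(0.751) = -11.9640/-0.28635 = 41.781.
Smallest integer k = 42.

42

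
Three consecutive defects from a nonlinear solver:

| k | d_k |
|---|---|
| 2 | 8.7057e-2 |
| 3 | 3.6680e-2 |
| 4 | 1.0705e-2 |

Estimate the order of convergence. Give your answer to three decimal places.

p ≈ ln(d_4/d_3) / ln(d_3/d_2)
  = ln(1.0705e-2/3.6680e-2) / ln(3.6680e-2/8.7057e-2)
  = ln(0.291848) / ln(0.421333)
  = -1.231522 / -0.864332 ≈ 1.424825

1.425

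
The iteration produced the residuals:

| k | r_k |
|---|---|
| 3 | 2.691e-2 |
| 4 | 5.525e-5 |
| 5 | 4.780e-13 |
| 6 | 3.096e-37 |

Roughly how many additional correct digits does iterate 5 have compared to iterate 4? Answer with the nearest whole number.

Digits gained ≈ log₁₀(r_4/r_5) = log₁₀(5.525e-5/4.780e-13) = log₁₀(1.15586e+08) ≈ 8.063.

8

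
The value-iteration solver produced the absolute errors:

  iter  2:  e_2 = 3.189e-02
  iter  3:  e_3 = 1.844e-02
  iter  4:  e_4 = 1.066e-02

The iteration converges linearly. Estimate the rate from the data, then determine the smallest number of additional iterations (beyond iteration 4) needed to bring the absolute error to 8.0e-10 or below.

Rate ρ ≈ e_4/e_3 = 1.066e-02/1.844e-02 = 0.5781.
After j more steps, e_{4+j} ≈ 1.066e-02·ρ^j; need ρ^j ≤ 8.0e-10/1.066e-02 = 7.50469e-08.
j ≥ ln(7.50469e-08)/ln(0.5781) = -16.4052/-0.54801 = 29.936.
So 30 more iterations are needed.

30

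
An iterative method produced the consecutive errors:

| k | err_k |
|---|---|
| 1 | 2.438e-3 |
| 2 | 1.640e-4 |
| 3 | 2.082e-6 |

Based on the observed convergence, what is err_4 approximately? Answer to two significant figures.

1.8e-9

First estimate the order: p ≈ ln(err_3/err_2) / ln(err_2/err_1) = ln(2.082e-6/1.640e-4)/ln(1.640e-4/2.438e-3) = ln(0.0126951)/ln(0.0672683) ≈ 1.6178.
Then err_4 ≈ err_3·(err_3/err_2)^p = 2.082e-6·(0.0126951)^1.6178 = 2.082e-6·0.00085519 ≈ 1.781e-09.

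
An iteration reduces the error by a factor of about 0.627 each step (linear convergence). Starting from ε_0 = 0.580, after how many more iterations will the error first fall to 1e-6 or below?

29

After k steps, ε_k ≈ 0.580·0.627^k.
Need 0.627^k ≤ 1e-6/0.580 = 1.72414e-06.
k ≥ ln(1.72414e-06)/ln(0.627) = -13.2708/-0.46681 = 28.429.
Smallest integer k = 29.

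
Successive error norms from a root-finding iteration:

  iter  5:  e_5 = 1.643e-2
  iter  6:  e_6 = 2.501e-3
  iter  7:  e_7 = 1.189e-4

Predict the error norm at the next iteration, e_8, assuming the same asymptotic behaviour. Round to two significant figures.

8.6e-7

First estimate the order: p ≈ ln(e_7/e_6) / ln(e_6/e_5) = ln(1.189e-4/2.501e-3)/ln(2.501e-3/1.643e-2) = ln(0.047541)/ln(0.152222) ≈ 1.6182.
Then e_8 ≈ e_7·(e_7/e_6)^p = 1.189e-4·(0.047541)^1.6182 = 1.189e-4·0.00723156 ≈ 8.598e-07.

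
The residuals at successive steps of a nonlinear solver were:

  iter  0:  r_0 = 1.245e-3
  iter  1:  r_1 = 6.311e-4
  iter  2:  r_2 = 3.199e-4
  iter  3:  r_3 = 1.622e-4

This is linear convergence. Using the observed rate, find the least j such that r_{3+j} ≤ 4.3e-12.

26

Rate ρ ≈ r_3/r_2 = 1.622e-4/3.199e-4 = 0.5070.
After j more steps, r_{3+j} ≈ 1.622e-4·ρ^j; need ρ^j ≤ 4.3e-12/1.622e-4 = 2.65105e-08.
j ≥ ln(2.65105e-08)/ln(0.5070) = -17.4457/-0.67924 = 25.684.
So 26 more iterations are needed.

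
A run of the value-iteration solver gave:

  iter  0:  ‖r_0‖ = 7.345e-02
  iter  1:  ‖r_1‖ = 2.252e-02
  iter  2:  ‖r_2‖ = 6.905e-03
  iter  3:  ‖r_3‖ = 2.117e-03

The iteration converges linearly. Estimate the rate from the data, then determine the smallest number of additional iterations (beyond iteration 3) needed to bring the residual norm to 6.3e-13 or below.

Rate ρ ≈ ‖r_3‖/‖r_2‖ = 2.117e-03/6.905e-03 = 0.3066.
After j more steps, ‖r_{3+j}‖ ≈ 2.117e-03·ρ^j; need ρ^j ≤ 6.3e-13/2.117e-03 = 2.97591e-10.
j ≥ ln(2.97591e-10)/ln(0.3066) = -21.9353/-1.18221 = 18.554.
So 19 more iterations are needed.

19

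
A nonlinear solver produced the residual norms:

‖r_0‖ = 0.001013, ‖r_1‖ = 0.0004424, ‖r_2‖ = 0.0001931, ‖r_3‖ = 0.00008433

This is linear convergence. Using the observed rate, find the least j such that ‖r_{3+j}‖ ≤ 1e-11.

Rate ρ ≈ ‖r_3‖/‖r_2‖ = 0.00008433/0.0001931 = 0.4367.
After j more steps, ‖r_{3+j}‖ ≈ 0.00008433·ρ^j; need ρ^j ≤ 1e-11/0.00008433 = 1.18582e-07.
j ≥ ln(1.18582e-07)/ln(0.4367) = -15.9477/-0.82851 = 19.249.
So 20 more iterations are needed.

20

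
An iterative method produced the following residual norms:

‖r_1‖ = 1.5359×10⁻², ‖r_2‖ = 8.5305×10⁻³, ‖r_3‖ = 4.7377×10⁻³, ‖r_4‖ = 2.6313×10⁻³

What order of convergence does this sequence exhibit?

Consecutive ratios: ‖r_4‖/‖r_3‖ = 2.6313×10⁻³/4.7377×10⁻³ = 0.555396, ‖r_3‖/‖r_2‖ = 4.7377×10⁻³/8.5305×10⁻³ = 0.555384.
p ≈ ln(0.555396)/ln(0.555384) = -0.5881/-0.5881 ≈ 1.00.
So the convergence is linear (order 1).

1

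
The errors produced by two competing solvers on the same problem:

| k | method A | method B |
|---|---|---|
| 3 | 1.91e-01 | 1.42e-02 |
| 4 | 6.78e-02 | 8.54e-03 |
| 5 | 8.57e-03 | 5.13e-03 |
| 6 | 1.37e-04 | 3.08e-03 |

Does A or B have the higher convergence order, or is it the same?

Method A: p ≈ ln(1.37e-04/8.57e-03)/ln(8.57e-03/6.78e-02) ≈ 2.00.
Method B: p ≈ ln(3.08e-03/5.13e-03)/ln(5.13e-03/8.54e-03) ≈ 1.00.
Method A has the higher order (≈2.0 vs ≈1.0).

A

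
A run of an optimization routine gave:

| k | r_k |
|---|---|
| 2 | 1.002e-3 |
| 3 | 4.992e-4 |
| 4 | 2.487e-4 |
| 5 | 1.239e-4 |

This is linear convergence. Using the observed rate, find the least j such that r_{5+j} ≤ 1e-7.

11

Rate ρ ≈ r_5/r_4 = 1.239e-4/2.487e-4 = 0.4982.
After j more steps, r_{5+j} ≈ 1.239e-4·ρ^j; need ρ^j ≤ 1e-7/1.239e-4 = 0.000807103.
j ≥ ln(0.000807103)/ln(0.4982) = -7.1221/-0.69675 = 10.222.
So 11 more iterations are needed.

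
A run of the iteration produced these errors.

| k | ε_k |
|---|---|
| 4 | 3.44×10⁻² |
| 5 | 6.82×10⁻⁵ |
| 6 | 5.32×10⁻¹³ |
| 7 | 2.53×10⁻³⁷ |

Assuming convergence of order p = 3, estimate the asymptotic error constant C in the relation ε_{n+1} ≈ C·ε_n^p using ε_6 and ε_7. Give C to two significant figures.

C ≈ ε_7 / ε_6^3
  = 2.53×10⁻³⁷ / (5.32×10⁻¹³)^3
  = 2.53×10⁻³⁷ / 1.50569e-37 ≈ 1.6803

1.7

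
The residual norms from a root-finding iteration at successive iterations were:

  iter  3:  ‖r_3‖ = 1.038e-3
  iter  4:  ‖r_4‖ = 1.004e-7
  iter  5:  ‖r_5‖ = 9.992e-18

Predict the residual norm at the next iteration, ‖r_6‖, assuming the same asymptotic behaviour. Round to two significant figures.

1.2e-42

First estimate the order: p ≈ ln(‖r_5‖/‖r_4‖) / ln(‖r_4‖/‖r_3‖) = ln(9.992e-18/1.004e-7)/ln(1.004e-7/1.038e-3) = ln(9.95219e-11)/ln(9.67245e-05) ≈ 2.4915.
Then ‖r_6‖ ≈ ‖r_5‖·(‖r_5‖/‖r_4‖)^p = 9.992e-18·(9.95219e-11)^2.4915 = 9.992e-18·1.20175e-25 ≈ 1.201e-42.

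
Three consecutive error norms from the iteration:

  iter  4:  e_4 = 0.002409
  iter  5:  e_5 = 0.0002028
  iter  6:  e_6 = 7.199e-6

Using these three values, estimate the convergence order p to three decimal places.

p ≈ ln(e_6/e_5) / ln(e_5/e_4)
  = ln(7.199e-6/0.0002028) / ln(0.0002028/0.002409)
  = ln(0.035498) / ln(0.0841843)
  = -3.338279 / -2.474747 ≈ 1.348937

1.349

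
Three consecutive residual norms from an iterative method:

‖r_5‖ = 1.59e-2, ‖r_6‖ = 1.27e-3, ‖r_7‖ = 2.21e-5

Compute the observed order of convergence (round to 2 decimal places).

1.60

p ≈ ln(‖r_7‖/‖r_6‖) / ln(‖r_6‖/‖r_5‖)
  = ln(2.21e-5/1.27e-3) / ln(1.27e-3/1.59e-2)
  = ln(0.0174016) / ln(0.0798742)
  = -4.05119 / -2.52730 ≈ 1.60297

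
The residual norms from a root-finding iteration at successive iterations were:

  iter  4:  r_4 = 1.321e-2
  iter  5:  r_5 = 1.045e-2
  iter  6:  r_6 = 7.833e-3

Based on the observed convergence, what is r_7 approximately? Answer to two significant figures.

First estimate the order: p ≈ ln(r_6/r_5) / ln(r_5/r_4) = ln(7.833e-3/1.045e-2)/ln(1.045e-2/1.321e-2) = ln(0.749569)/ln(0.791067) ≈ 1.2299.
Then r_7 ≈ r_6·(r_6/r_5)^p = 7.833e-3·(0.749569)^1.2299 = 7.833e-3·0.701505 ≈ 0.005495.

5.5e-3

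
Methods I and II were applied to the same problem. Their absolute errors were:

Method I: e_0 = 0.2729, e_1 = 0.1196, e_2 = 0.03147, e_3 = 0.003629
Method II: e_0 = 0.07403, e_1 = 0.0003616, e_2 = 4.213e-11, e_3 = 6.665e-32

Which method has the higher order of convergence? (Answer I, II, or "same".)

Method I: p ≈ ln(0.003629/0.03147)/ln(0.03147/0.1196) ≈ 1.62.
Method II: p ≈ ln(6.665e-32/4.213e-11)/ln(4.213e-11/0.0003616) ≈ 3.00.
Method II has the higher order (≈3.0 vs ≈1.6).

II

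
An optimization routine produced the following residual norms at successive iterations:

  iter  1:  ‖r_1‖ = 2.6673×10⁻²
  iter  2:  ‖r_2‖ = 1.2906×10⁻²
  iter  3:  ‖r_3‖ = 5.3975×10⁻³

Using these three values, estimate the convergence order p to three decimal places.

1.201

p ≈ ln(‖r_3‖/‖r_2‖) / ln(‖r_2‖/‖r_1‖)
  = ln(5.3975×10⁻³/1.2906×10⁻²) / ln(1.2906×10⁻²/2.6673×10⁻²)
  = ln(0.418216) / ln(0.48386)
  = -0.871757 / -0.725960 ≈ 1.200833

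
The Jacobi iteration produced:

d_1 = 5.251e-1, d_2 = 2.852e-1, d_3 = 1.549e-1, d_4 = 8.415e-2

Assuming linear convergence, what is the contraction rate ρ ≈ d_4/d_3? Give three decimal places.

ρ ≈ d_4/d_3 = 8.415e-2/1.549e-1 = 0.54325

0.543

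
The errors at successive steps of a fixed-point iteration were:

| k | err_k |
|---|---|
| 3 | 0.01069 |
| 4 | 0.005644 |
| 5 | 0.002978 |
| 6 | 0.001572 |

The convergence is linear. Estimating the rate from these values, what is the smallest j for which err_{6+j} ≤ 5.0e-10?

24

Rate ρ ≈ err_6/err_5 = 0.001572/0.002978 = 0.5279.
After j more steps, err_{6+j} ≈ 0.001572·ρ^j; need ρ^j ≤ 5.0e-10/0.001572 = 3.18066e-07.
j ≥ ln(3.18066e-07)/ln(0.5279) = -14.9610/-0.63885 = 23.419.
So 24 more iterations are needed.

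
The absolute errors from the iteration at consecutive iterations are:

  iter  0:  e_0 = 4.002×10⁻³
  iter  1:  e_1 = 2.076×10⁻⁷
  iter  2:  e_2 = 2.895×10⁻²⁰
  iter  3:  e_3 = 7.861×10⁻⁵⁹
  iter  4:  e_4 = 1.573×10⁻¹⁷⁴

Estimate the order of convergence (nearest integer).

3

Consecutive ratios: e_4/e_3 = 1.573×10⁻¹⁷⁴/7.861×10⁻⁵⁹ = 2.00102e-116, e_3/e_2 = 7.861×10⁻⁵⁹/2.895×10⁻²⁰ = 2.71537e-39.
p ≈ ln(2.00102e-116)/ln(2.71537e-39) = -266.4062/-88.8019 ≈ 3.00.
So the convergence is cubic (order 3).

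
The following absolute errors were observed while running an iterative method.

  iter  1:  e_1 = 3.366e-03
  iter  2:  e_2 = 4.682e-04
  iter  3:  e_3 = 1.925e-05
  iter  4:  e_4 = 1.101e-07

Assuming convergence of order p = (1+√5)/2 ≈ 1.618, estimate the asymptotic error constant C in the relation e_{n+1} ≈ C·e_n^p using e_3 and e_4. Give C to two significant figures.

C ≈ e_4 / e_3^1.618
  = 1.101e-07 / (1.925e-05)^1.618
  = 1.101e-07 / 2.34536e-08 ≈ 4.6944

4.7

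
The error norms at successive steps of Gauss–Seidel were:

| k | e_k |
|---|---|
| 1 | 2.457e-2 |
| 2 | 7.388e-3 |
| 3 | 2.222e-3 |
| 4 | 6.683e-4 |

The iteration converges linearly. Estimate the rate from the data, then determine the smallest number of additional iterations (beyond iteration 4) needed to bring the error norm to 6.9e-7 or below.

Rate ρ ≈ e_4/e_3 = 6.683e-4/2.222e-3 = 0.3008.
After j more steps, e_{4+j} ≈ 6.683e-4·ρ^j; need ρ^j ≤ 6.9e-7/6.683e-4 = 0.00103247.
j ≥ ln(0.00103247)/ln(0.3008) = -6.8758/-1.20131 = 5.724.
So 6 more iterations are needed.

6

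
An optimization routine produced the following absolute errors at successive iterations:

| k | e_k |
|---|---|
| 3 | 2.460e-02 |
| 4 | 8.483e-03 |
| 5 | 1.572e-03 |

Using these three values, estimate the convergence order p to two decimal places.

p ≈ ln(e_5/e_4) / ln(e_4/e_3)
  = ln(1.572e-03/8.483e-03) / ln(8.483e-03/2.460e-02)
  = ln(0.185312) / ln(0.344837)
  = -1.68571 / -1.06468 ≈ 1.58330

1.58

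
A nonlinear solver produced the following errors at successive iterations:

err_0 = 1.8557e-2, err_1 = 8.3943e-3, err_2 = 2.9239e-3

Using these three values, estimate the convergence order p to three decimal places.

p ≈ ln(err_2/err_1) / ln(err_1/err_0)
  = ln(2.9239e-3/8.3943e-3) / ln(8.3943e-3/1.8557e-2)
  = ln(0.34832) / ln(0.452352)
  = -1.054634 / -0.793295 ≈ 1.329435

1.329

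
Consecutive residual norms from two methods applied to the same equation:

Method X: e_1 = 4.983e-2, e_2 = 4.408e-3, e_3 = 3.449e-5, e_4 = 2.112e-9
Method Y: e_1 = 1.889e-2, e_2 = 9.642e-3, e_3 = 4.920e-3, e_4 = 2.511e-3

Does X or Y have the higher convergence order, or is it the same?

X

Method X: p ≈ ln(2.112e-9/3.449e-5)/ln(3.449e-5/4.408e-3) ≈ 2.00.
Method Y: p ≈ ln(2.511e-3/4.920e-3)/ln(4.920e-3/9.642e-3) ≈ 1.00.
Method X has the higher order (≈2.0 vs ≈1.0).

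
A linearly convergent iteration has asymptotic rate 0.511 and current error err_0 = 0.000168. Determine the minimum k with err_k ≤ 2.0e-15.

38

After k steps, err_k ≈ 0.000168·0.511^k.
Need 0.511^k ≤ 2.0e-15/0.000168 = 1.19048e-11.
k ≥ ln(1.19048e-11)/ln(0.511) = -25.1541/-0.67139 = 37.466.
Smallest integer k = 38.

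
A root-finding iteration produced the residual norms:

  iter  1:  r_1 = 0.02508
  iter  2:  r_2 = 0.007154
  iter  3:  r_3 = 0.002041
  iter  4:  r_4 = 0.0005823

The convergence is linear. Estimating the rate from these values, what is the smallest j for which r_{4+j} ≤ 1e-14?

20

Rate ρ ≈ r_4/r_3 = 0.0005823/0.002041 = 0.2853.
After j more steps, r_{4+j} ≈ 0.0005823·ρ^j; need ρ^j ≤ 1e-14/0.0005823 = 1.71733e-11.
j ≥ ln(1.71733e-11)/ln(0.2853) = -24.7877/-1.25421 = 19.764.
So 20 more iterations are needed.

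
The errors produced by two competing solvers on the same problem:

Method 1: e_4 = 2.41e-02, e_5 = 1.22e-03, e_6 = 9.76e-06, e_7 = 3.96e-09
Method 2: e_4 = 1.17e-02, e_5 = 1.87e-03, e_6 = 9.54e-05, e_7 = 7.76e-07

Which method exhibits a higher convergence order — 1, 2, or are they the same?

same

Method 1: p ≈ ln(3.96e-09/9.76e-06)/ln(9.76e-06/1.22e-03) ≈ 1.62.
Method 2: p ≈ ln(7.76e-07/9.54e-05)/ln(9.54e-05/1.87e-03) ≈ 1.62.
Both orders ≈ 1.6 — effectively the same.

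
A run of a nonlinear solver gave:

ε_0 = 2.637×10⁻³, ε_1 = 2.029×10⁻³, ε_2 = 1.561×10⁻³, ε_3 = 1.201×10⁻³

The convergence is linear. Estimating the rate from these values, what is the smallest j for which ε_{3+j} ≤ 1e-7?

Rate ρ ≈ ε_3/ε_2 = 1.201×10⁻³/1.561×10⁻³ = 0.7694.
After j more steps, ε_{3+j} ≈ 1.201×10⁻³·ρ^j; need ρ^j ≤ 1e-7/1.201×10⁻³ = 8.32639e-05.
j ≥ ln(8.32639e-05)/ln(0.7694) = -9.3935/-0.26214 = 35.834.
So 36 more iterations are needed.

36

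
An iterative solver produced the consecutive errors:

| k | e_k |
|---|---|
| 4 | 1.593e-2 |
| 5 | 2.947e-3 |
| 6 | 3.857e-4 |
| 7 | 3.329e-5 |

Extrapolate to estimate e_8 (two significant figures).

1.7e-6

First estimate the order: p ≈ ln(e_7/e_6) / ln(e_6/e_5) = ln(3.329e-5/3.857e-4)/ln(3.857e-4/2.947e-3) = ln(0.0863106)/ln(0.130879) ≈ 1.2047.
Then e_8 ≈ e_7·(e_7/e_6)^p = 3.329e-5·(0.0863106)^1.2047 = 3.329e-5·0.0522729 ≈ 1.74e-06.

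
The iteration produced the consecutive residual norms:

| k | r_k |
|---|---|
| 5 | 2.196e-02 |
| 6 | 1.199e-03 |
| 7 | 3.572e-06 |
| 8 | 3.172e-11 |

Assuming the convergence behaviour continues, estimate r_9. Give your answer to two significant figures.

2.5e-21

First estimate the order: p ≈ ln(r_8/r_7) / ln(r_7/r_6) = ln(3.172e-11/3.572e-06)/ln(3.572e-06/1.199e-03) = ln(8.88018e-06)/ln(0.00297915) ≈ 1.9999.
Then r_9 ≈ r_8·(r_8/r_7)^p = 3.172e-11·(8.88018e-06)^1.9999 = 3.172e-11·7.89494e-11 ≈ 2.504e-21.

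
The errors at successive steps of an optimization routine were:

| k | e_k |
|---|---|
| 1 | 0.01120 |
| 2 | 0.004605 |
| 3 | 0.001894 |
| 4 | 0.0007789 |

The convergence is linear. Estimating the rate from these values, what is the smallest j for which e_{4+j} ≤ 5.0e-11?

Rate ρ ≈ e_4/e_3 = 0.0007789/0.001894 = 0.4112.
After j more steps, e_{4+j} ≈ 0.0007789·ρ^j; need ρ^j ≤ 5.0e-11/0.0007789 = 6.41931e-08.
j ≥ ln(6.41931e-08)/ln(0.4112) = -16.5614/-0.88868 = 18.636.
So 19 more iterations are needed.

19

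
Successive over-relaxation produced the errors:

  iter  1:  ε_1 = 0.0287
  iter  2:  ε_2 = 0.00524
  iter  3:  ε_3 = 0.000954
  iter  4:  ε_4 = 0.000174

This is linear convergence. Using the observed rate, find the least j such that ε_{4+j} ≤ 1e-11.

10

Rate ρ ≈ ε_4/ε_3 = 0.000174/0.000954 = 0.1824.
After j more steps, ε_{4+j} ≈ 0.000174·ρ^j; need ρ^j ≤ 1e-11/0.000174 = 5.74713e-08.
j ≥ ln(5.74713e-08)/ln(0.1824) = -16.6720/-1.70155 = 9.798.
So 10 more iterations are needed.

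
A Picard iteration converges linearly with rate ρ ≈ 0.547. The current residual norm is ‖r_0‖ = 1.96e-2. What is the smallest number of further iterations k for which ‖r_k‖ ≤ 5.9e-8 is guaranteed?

22

After k steps, ‖r_k‖ ≈ 1.96e-2·0.547^k.
Need 0.547^k ≤ 5.9e-8/1.96e-2 = 3.0102e-06.
k ≥ ln(3.0102e-06)/ln(0.547) = -12.7135/-0.60331 = 21.073.
Smallest integer k = 22.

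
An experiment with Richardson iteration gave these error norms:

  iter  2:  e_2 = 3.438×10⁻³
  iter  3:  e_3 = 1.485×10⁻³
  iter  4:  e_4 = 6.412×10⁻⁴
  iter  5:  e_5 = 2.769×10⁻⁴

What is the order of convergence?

1

Consecutive ratios: e_5/e_4 = 2.769×10⁻⁴/6.412×10⁻⁴ = 0.431847, e_4/e_3 = 6.412×10⁻⁴/1.485×10⁻³ = 0.431785.
p ≈ ln(0.431847)/ln(0.431785) = -0.8397/-0.8398 ≈ 1.00.
So the convergence is linear (order 1).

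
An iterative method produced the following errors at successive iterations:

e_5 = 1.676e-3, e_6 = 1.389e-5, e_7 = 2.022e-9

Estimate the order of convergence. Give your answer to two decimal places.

1.84

p ≈ ln(e_7/e_6) / ln(e_6/e_5)
  = ln(2.022e-9/1.389e-5) / ln(1.389e-5/1.676e-3)
  = ln(0.000145572) / ln(0.00828759)
  = -8.83484 / -4.79300 ≈ 1.84328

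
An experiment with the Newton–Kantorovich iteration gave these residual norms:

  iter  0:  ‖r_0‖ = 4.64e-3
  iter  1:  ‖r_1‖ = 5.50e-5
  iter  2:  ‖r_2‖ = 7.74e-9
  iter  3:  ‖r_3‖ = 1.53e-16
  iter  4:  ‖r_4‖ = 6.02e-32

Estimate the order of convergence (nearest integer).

Consecutive ratios: ‖r_4‖/‖r_3‖ = 6.02e-32/1.53e-16 = 3.93464e-16, ‖r_3‖/‖r_2‖ = 1.53e-16/7.74e-9 = 1.97674e-08.
p ≈ ln(3.93464e-16)/ln(1.97674e-08) = -35.4715/-17.7392 ≈ 2.00.
So the convergence is quadratic (order 2).

2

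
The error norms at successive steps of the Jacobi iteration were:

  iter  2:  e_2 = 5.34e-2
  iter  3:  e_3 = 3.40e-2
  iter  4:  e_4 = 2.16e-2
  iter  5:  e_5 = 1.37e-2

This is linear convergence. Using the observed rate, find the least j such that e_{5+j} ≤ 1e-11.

Rate ρ ≈ e_5/e_4 = 1.37e-2/2.16e-2 = 0.6343.
After j more steps, e_{5+j} ≈ 1.37e-2·ρ^j; need ρ^j ≤ 1e-11/1.37e-2 = 7.29927e-10.
j ≥ ln(7.29927e-10)/ln(0.6343) = -21.0381/-0.45523 = 46.214.
So 47 more iterations are needed.

47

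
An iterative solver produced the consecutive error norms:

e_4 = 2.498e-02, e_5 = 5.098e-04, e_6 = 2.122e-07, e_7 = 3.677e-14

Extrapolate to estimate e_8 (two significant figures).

First estimate the order: p ≈ ln(e_7/e_6) / ln(e_6/e_5) = ln(3.677e-14/2.122e-07)/ln(2.122e-07/5.098e-04) = ln(1.7328e-07)/ln(0.000416242) ≈ 2.0000.
Then e_8 ≈ e_7·(e_7/e_6)^p = 3.677e-14·(1.7328e-07)^2.0000 = 3.677e-14·3.0026e-14 ≈ 1.104e-27.

1.1e-27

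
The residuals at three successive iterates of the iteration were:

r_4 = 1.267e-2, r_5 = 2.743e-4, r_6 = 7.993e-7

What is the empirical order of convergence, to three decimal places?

p ≈ ln(r_6/r_5) / ln(r_5/r_4)
  = ln(7.993e-7/2.743e-4) / ln(2.743e-4/1.267e-2)
  = ln(0.00291396) / ln(0.0216496)
  = -5.838242 / -3.832768 ≈ 1.523244

1.523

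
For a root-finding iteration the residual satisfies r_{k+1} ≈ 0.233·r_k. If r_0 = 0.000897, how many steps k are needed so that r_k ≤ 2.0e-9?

After k steps, r_k ≈ 0.000897·0.233^k.
Need 0.233^k ≤ 2.0e-9/0.000897 = 2.22965e-06.
k ≥ ln(2.22965e-06)/ln(0.233) = -13.0137/-1.45672 = 8.934.
Smallest integer k = 9.

9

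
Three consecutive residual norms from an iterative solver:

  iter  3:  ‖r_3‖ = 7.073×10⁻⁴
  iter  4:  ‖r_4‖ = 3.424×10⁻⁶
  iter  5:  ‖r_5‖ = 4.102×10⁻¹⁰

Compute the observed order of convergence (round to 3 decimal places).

1.694

p ≈ ln(‖r_5‖/‖r_4‖) / ln(‖r_4‖/‖r_3‖)
  = ln(4.102×10⁻¹⁰/3.424×10⁻⁶) / ln(3.424×10⁻⁶/7.073×10⁻⁴)
  = ln(0.000119801) / ln(0.00484094)
  = -9.029679 / -5.330646 ≈ 1.693918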